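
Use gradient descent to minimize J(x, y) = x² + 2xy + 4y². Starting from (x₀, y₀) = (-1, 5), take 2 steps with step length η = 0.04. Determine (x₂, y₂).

∇J = (2x + 2y, 2x + 8y)
(x₁, y₁) = (-1, 5) − 0.04·(8, 38) = (-1.32, 3.48)
(x₂, y₂) = (-1.32, 3.48) − 0.04·(4.32, 25.2) = (-1.4928, 2.472)

(-1.4928, 2.472)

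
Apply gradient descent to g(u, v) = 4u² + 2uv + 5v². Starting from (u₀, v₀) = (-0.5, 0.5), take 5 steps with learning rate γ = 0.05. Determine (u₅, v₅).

∇g = (8u + 2v, 2u + 10v)
Step 1: at (-0.5, 0.5), ∇g = (-3, 4) → (-0.5, 0.5) − 0.05·(-3, 4) = (-0.35, 0.3)
Step 2: at (-0.35, 0.3), ∇g = (-2.2, 2.3) → (-0.35, 0.3) − 0.05·(-2.2, 2.3) = (-0.24, 0.185)
Step 3: at (-0.24, 0.185), ∇g = (-1.55, 1.37) → (-0.24, 0.185) − 0.05·(-1.55, 1.37) = (-0.1625, 0.1165)
Step 4: at (-0.1625, 0.1165), ∇g = (-1.067, 0.84) → (-0.1625, 0.1165) − 0.05·(-1.067, 0.84) = (-0.10915, 0.0745)
Step 5: at (-0.10915, 0.0745), ∇g = (-0.7242, 0.5267) → (-0.10915, 0.0745) − 0.05·(-0.7242, 0.5267) = (-0.07294, 0.048165)

(-0.07294, 0.048165)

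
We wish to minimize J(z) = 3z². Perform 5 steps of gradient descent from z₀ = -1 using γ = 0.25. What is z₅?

J′(z) = 6z
z₁ = -1 − 0.25·(-6) = 0.5
z₂ = 0.5 − 0.25·3 = -0.25
z₃ = -0.25 − 0.25·(-1.5) = 0.125
z₄ = 0.125 − 0.25·0.75 = -0.0625
z₅ = -0.0625 − 0.25·(-0.375) = 0.03125

0.03125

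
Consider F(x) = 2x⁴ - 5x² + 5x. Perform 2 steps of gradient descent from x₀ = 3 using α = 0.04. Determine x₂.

F′(x) = 8x³ - 10x + 5
x₁ = 3 − 0.04·191 = -4.64
x₂ = -4.64 − 0.04·(-747.778752) = 25.27115008

25.27115008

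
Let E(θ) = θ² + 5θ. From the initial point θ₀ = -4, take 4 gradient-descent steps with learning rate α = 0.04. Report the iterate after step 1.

E′(θ) = 2θ + 5
Step 1: E′(-4) = -3; θ₁ = -4 − 0.04·(-3) = -3.88

-3.88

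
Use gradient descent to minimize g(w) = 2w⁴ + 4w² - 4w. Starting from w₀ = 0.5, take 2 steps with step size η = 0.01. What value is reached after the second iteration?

0.48138808

g′(w) = 8w³ + 8w - 4
Step 1: g′(0.5) = 1; w₁ = 0.5 − 0.01·1 = 0.49
Step 2: g′(0.49) = 0.861192; w₂ = 0.49 − 0.01·0.861192 = 0.48138808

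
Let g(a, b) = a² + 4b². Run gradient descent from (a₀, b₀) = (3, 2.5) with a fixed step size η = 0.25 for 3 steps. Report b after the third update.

-2.5

∇g = (2a, 8b)
Step 1: at (3, 2.5), ∇g = (6, 20) → (3, 2.5) − 0.25·(6, 20) = (1.5, -2.5)
Step 2: at (1.5, -2.5), ∇g = (3, -20) → (1.5, -2.5) − 0.25·(3, -20) = (0.75, 2.5)
Step 3: at (0.75, 2.5), ∇g = (1.5, 20) → (0.75, 2.5) − 0.25·(1.5, 20) = (0.375, -2.5)
b = -2.5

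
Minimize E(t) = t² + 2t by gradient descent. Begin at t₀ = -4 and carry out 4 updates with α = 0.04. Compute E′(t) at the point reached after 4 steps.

-4.29835776

E′(t) = 2t + 2
Step 1: E′(-4) = -6; t₁ = -4 − 0.04·(-6) = -3.76
Step 2: E′(-3.76) = -5.52; t₂ = -3.76 − 0.04·(-5.52) = -3.5392
Step 3: E′(-3.5392) = -5.0784; t₃ = -3.5392 − 0.04·(-5.0784) = -3.336064
Step 4: E′(-3.336064) = -4.672128; t₄ = -3.336064 − 0.04·(-4.672128) = -3.14917888
E′(t) at (-3.14917888) = -4.29835776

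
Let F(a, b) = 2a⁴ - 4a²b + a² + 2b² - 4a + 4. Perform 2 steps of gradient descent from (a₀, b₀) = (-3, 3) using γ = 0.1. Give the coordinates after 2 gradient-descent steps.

(-1461.4112, 64.744)

∇F = (8a³ - 8ab + 2a - 4, -4a² + 4b)
(a₁, b₁) = (-3, 3) − 0.1·(-154, -24) = (12.4, 5.4)
(a₂, b₂) = (12.4, 5.4) − 0.1·(14738.112, -593.44) = (-1461.4112, 64.744)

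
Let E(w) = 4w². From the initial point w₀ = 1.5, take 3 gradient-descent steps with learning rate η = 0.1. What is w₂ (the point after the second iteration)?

0.06

E′(w) = 8w
Step 1: E′(1.5) = 12; w₁ = 1.5 − 0.1·12 = 0.3
Step 2: E′(0.3) = 2.4; w₂ = 0.3 − 0.1·2.4 = 0.06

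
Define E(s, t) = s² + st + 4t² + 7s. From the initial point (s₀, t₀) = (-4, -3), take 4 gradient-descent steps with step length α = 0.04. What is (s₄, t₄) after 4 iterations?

∇E = (2s + t + 7, s + 8t)
(s₁, t₁) = (-4, -3) − 0.04·(-4, -28) = (-3.84, -1.88)
(s₂, t₂) = (-3.84, -1.88) − 0.04·(-2.56, -18.88) = (-3.7376, -1.1248)
(s₃, t₃) = (-3.7376, -1.1248) − 0.04·(-1.6, -12.736) = (-3.6736, -0.61536)
(s₄, t₄) = (-3.6736, -0.61536) − 0.04·(-0.96256, -8.59648) = (-3.6350976, -0.2715008)

(-3.6350976, -0.2715008)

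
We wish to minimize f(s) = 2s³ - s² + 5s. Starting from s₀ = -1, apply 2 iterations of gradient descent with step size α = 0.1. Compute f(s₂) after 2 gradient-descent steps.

-606.254665008

f′(s) = 6s² - 2s + 5
s₁ = -1 − 0.1·13 = -2.3
s₂ = -2.3 − 0.1·41.34 = -6.434
f(-6.434) = -606.254665008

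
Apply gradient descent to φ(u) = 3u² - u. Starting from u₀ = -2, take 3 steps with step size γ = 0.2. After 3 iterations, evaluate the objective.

-0.082432

φ′(u) = 6u - 1
Step 1: φ′(-2) = -13; u₁ = -2 − 0.2·(-13) = 0.6
Step 2: φ′(0.6) = 2.6; u₂ = 0.6 − 0.2·2.6 = 0.08
Step 3: φ′(0.08) = -0.52; u₃ = 0.08 − 0.2·(-0.52) = 0.184
φ(0.184) = -0.082432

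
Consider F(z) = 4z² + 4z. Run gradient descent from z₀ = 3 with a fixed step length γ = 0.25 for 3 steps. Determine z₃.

F′(z) = 8z + 4
Step 1: F′(3) = 28; z₁ = 3 − 0.25·28 = -4
Step 2: F′(-4) = -28; z₂ = -4 − 0.25·(-28) = 3
Step 3: F′(3) = 28; z₃ = 3 − 0.25·28 = -4

-4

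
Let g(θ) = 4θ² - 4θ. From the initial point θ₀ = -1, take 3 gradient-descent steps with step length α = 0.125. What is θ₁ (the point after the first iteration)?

0.5

g′(θ) = 8θ - 4
θ₁ = -1 − 0.125·(-12) = 0.5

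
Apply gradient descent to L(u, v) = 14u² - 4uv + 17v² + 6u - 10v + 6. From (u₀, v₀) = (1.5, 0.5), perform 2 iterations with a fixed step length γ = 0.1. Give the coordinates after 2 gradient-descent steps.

∇L = (28u - 4v + 6, -4u + 34v - 10)
(u₁, v₁) = (1.5, 0.5) − 0.1·(46, 1) = (-3.1, 0.4)
(u₂, v₂) = (-3.1, 0.4) − 0.1·(-82.4, 16) = (5.14, -1.2)

(5.14, -1.2)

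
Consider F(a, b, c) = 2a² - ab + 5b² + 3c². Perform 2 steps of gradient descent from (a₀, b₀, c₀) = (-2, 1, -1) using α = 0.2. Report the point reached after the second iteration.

∇F = (4a - b, -a + 10b, 6c)
(a₁, b₁, c₁) = (-2, 1, -1) − 0.2·(-9, 12, -6) = (-0.2, -1.4, 0.2)
(a₂, b₂, c₂) = (-0.2, -1.4, 0.2) − 0.2·(0.6, -13.8, 1.2) = (-0.32, 1.36, -0.04)

(-0.32, 1.36, -0.04)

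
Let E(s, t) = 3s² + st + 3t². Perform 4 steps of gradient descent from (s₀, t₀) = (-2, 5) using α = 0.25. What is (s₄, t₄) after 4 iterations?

∇E = (6s + t, s + 6t)
(s₁, t₁) = (-2, 5) − 0.25·(-7, 28) = (-0.25, -2)
(s₂, t₂) = (-0.25, -2) − 0.25·(-3.5, -12.25) = (0.625, 1.0625)
(s₃, t₃) = (0.625, 1.0625) − 0.25·(4.8125, 7) = (-0.578125, -0.6875)
(s₄, t₄) = (-0.578125, -0.6875) − 0.25·(-4.15625, -4.703125) = (0.4609375, 0.48828125)

(0.4609375, 0.48828125)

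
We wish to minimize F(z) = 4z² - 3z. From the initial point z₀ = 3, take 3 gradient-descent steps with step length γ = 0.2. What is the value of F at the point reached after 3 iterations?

0.723456

F′(z) = 8z - 3
z₁ = 3 − 0.2·21 = -1.2
z₂ = -1.2 − 0.2·(-12.6) = 1.32
z₃ = 1.32 − 0.2·7.56 = -0.192
F(-0.192) = 0.723456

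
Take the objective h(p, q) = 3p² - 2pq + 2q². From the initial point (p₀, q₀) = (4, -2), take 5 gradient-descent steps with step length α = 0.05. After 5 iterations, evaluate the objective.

∇h = (6p - 2q, -2p + 4q)
Step 1: at (4, -2), ∇h = (28, -16) → (4, -2) − 0.05·(28, -16) = (2.6, -1.2)
Step 2: at (2.6, -1.2), ∇h = (18, -10) → (2.6, -1.2) − 0.05·(18, -10) = (1.7, -0.7)
Step 3: at (1.7, -0.7), ∇h = (11.6, -6.2) → (1.7, -0.7) − 0.05·(11.6, -6.2) = (1.12, -0.39)
Step 4: at (1.12, -0.39), ∇h = (7.5, -3.8) → (1.12, -0.39) − 0.05·(7.5, -3.8) = (0.745, -0.2)
Step 5: at (0.745, -0.2), ∇h = (4.87, -2.29) → (0.745, -0.2) − 0.05·(4.87, -2.29) = (0.5015, -0.0855)
h(0.5015, -0.0855) = 0.85488375

0.85488375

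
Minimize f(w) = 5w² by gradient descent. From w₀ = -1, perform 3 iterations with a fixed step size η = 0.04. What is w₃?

-0.216

f′(w) = 10w
Step 1: f′(-1) = -10; w₁ = -1 − 0.04·(-10) = -0.6
Step 2: f′(-0.6) = -6; w₂ = -0.6 − 0.04·(-6) = -0.36
Step 3: f′(-0.36) = -3.6; w₃ = -0.36 − 0.04·(-3.6) = -0.216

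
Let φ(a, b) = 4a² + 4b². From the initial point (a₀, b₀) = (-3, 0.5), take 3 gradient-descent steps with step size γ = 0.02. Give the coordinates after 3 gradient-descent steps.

(-1.778112, 0.296352)

∇φ = (8a, 8b)
(a₁, b₁) = (-3, 0.5) − 0.02·(-24, 4) = (-2.52, 0.42)
(a₂, b₂) = (-2.52, 0.42) − 0.02·(-20.16, 3.36) = (-2.1168, 0.3528)
(a₃, b₃) = (-2.1168, 0.3528) − 0.02·(-16.9344, 2.8224) = (-1.778112, 0.296352)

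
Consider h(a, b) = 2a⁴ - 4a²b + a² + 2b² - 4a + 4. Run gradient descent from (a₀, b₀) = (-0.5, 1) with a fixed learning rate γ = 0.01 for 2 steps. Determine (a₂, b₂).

∇h = (8a³ - 8ab + 2a - 4, -4a² + 4b)
Step 1: at (-0.5, 1), ∇h = (-2, 3) → (-0.5, 1) − 0.01·(-2, 3) = (-0.48, 0.97)
Step 2: at (-0.48, 0.97), ∇h = (-2.119936, 2.9584) → (-0.48, 0.97) − 0.01·(-2.119936, 2.9584) = (-0.45880064, 0.940416)

(-0.45880064, 0.940416)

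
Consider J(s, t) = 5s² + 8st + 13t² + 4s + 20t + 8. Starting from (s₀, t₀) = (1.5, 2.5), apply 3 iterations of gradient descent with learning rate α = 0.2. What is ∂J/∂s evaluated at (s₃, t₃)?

-4600.088

∇J = (10s + 8t + 4, 8s + 26t + 20)
(s₁, t₁) = (1.5, 2.5) − 0.2·(39, 97) = (-6.3, -16.9)
(s₂, t₂) = (-6.3, -16.9) − 0.2·(-194.2, -469.8) = (32.54, 77.06)
(s₃, t₃) = (32.54, 77.06) − 0.2·(945.88, 2283.88) = (-156.636, -379.716)
∂J/∂s at (-156.636, -379.716) = -4600.088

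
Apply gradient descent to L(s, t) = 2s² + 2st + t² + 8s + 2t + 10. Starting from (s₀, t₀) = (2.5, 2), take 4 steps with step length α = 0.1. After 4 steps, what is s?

∇L = (4s + 2t + 8, 2s + 2t + 2)
(s₁, t₁) = (2.5, 2) − 0.1·(22, 11) = (0.3, 0.9)
(s₂, t₂) = (0.3, 0.9) − 0.1·(11, 4.4) = (-0.8, 0.46)
(s₃, t₃) = (-0.8, 0.46) − 0.1·(5.72, 1.32) = (-1.372, 0.328)
(s₄, t₄) = (-1.372, 0.328) − 0.1·(3.168, -0.088) = (-1.6888, 0.3368)
s = -1.6888

-1.6888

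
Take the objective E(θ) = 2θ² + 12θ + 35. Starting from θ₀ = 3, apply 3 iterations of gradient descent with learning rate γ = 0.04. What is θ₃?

E′(θ) = 4θ + 12
Step 1: E′(3) = 24; θ₁ = 3 − 0.04·24 = 2.04
Step 2: E′(2.04) = 20.16; θ₂ = 2.04 − 0.04·20.16 = 1.2336
Step 3: E′(1.2336) = 16.9344; θ₃ = 1.2336 − 0.04·16.9344 = 0.556224

0.556224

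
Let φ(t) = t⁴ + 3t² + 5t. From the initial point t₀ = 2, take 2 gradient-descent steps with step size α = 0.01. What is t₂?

1.23168196

φ′(t) = 4t³ + 6t + 5
t₁ = 2 − 0.01·49 = 1.51
t₂ = 1.51 − 0.01·27.831804 = 1.23168196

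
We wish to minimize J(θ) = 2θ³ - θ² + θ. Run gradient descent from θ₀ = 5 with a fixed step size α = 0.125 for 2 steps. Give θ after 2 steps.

-135.44921875

J′(θ) = 6θ² - 2θ + 1
Step 1: J′(5) = 141; θ₁ = 5 − 0.125·141 = -12.625
Step 2: J′(-12.625) = 982.59375; θ₂ = -12.625 − 0.125·982.59375 = -135.44921875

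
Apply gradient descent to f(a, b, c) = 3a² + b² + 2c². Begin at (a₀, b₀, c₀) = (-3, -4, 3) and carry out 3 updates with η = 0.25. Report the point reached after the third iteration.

(0.375, -0.5, 0)

∇f = (6a, 2b, 4c)
(a₁, b₁, c₁) = (-3, -4, 3) − 0.25·(-18, -8, 12) = (1.5, -2, 0)
(a₂, b₂, c₂) = (1.5, -2, 0) − 0.25·(9, -4, 0) = (-0.75, -1, 0)
(a₃, b₃, c₃) = (-0.75, -1, 0) − 0.25·(-4.5, -2, 0) = (0.375, -0.5, 0)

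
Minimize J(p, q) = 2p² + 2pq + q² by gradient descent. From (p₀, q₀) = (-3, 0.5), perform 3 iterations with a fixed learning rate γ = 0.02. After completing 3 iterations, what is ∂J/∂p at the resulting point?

-8.084288

∇J = (4p + 2q, 2p + 2q)
Step 1: at (-3, 0.5), ∇J = (-11, -5) → (-3, 0.5) − 0.02·(-11, -5) = (-2.78, 0.6)
Step 2: at (-2.78, 0.6), ∇J = (-9.92, -4.36) → (-2.78, 0.6) − 0.02·(-9.92, -4.36) = (-2.5816, 0.6872)
Step 3: at (-2.5816, 0.6872), ∇J = (-8.952, -3.7888) → (-2.5816, 0.6872) − 0.02·(-8.952, -3.7888) = (-2.40256, 0.762976)
∂J/∂p at (-2.40256, 0.762976) = -8.084288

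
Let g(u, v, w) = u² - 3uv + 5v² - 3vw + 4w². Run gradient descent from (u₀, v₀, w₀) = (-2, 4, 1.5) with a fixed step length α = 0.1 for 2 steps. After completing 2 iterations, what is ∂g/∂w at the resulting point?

∇g = (2u - 3v, -3u + 10v - 3w, -3v + 8w)
Step 1: at (-2, 4, 1.5), ∇g = (-16, 41.5, 0) → (-2, 4, 1.5) − 0.1·(-16, 41.5, 0) = (-0.4, -0.15, 1.5)
Step 2: at (-0.4, -0.15, 1.5), ∇g = (-0.35, -4.8, 12.45) → (-0.4, -0.15, 1.5) − 0.1·(-0.35, -4.8, 12.45) = (-0.365, 0.33, 0.255)
∂g/∂w at (-0.365, 0.33, 0.255) = 1.05

1.05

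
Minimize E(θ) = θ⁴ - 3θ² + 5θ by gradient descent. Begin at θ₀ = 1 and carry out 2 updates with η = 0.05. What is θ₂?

E′(θ) = 4θ³ - 6θ + 5
Step 1: E′(1) = 3; θ₁ = 1 − 0.05·3 = 0.85
Step 2: E′(0.85) = 2.3565; θ₂ = 0.85 − 0.05·2.3565 = 0.732175

0.732175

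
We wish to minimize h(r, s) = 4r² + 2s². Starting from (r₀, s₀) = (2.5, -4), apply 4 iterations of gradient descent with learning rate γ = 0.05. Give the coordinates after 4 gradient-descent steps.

∇h = (8r, 4s)
Step 1: at (2.5, -4), ∇h = (20, -16) → (2.5, -4) − 0.05·(20, -16) = (1.5, -3.2)
Step 2: at (1.5, -3.2), ∇h = (12, -12.8) → (1.5, -3.2) − 0.05·(12, -12.8) = (0.9, -2.56)
Step 3: at (0.9, -2.56), ∇h = (7.2, -10.24) → (0.9, -2.56) − 0.05·(7.2, -10.24) = (0.54, -2.048)
Step 4: at (0.54, -2.048), ∇h = (4.32, -8.192) → (0.54, -2.048) − 0.05·(4.32, -8.192) = (0.324, -1.6384)

(0.324, -1.6384)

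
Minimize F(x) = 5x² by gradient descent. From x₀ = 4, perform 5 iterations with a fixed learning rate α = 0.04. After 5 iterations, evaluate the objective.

0.483729408

F′(x) = 10x
Step 1: F′(4) = 40; x₁ = 4 − 0.04·40 = 2.4
Step 2: F′(2.4) = 24; x₂ = 2.4 − 0.04·24 = 1.44
Step 3: F′(1.44) = 14.4; x₃ = 1.44 − 0.04·14.4 = 0.864
Step 4: F′(0.864) = 8.64; x₄ = 0.864 − 0.04·8.64 = 0.5184
Step 5: F′(0.5184) = 5.184; x₅ = 0.5184 − 0.04·5.184 = 0.31104
F(0.31104) = 0.483729408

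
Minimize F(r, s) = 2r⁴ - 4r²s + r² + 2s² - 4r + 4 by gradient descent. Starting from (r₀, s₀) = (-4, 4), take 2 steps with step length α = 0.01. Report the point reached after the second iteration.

∇F = (8r³ - 8rs + 2r - 4, -4r² + 4s)
Step 1: at (-4, 4), ∇F = (-396, -48) → (-4, 4) − 0.01·(-396, -48) = (-0.04, 4.48)
Step 2: at (-0.04, 4.48), ∇F = (-2.646912, 17.9136) → (-0.04, 4.48) − 0.01·(-2.646912, 17.9136) = (-0.01353088, 4.300864)

(-0.01353088, 4.300864)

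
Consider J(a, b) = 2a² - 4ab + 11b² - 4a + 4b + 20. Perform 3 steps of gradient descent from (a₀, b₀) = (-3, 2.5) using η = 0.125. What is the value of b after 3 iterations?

∇J = (4a - 4b - 4, -4a + 22b + 4)
(a₁, b₁) = (-3, 2.5) − 0.125·(-26, 71) = (0.25, -6.375)
(a₂, b₂) = (0.25, -6.375) − 0.125·(22.5, -137.25) = (-2.5625, 10.78125)
(a₃, b₃) = (-2.5625, 10.78125) − 0.125·(-57.375, 251.4375) = (4.609375, -20.6484375)
b = -20.6484375

-20.6484375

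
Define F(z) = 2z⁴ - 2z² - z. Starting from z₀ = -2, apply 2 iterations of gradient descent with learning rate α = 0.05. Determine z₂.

F′(z) = 8z³ - 4z - 1
Step 1: F′(-2) = -57; z₁ = -2 − 0.05·(-57) = 0.85
Step 2: F′(0.85) = 0.513; z₂ = 0.85 − 0.05·0.513 = 0.82435

0.82435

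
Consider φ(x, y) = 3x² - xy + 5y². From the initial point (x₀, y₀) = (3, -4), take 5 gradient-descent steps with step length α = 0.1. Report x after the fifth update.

∇φ = (6x - y, -x + 10y)
Step 1: at (3, -4), ∇φ = (22, -43) → (3, -4) − 0.1·(22, -43) = (0.8, 0.3)
Step 2: at (0.8, 0.3), ∇φ = (4.5, 2.2) → (0.8, 0.3) − 0.1·(4.5, 2.2) = (0.35, 0.08)
Step 3: at (0.35, 0.08), ∇φ = (2.02, 0.45) → (0.35, 0.08) − 0.1·(2.02, 0.45) = (0.148, 0.035)
Step 4: at (0.148, 0.035), ∇φ = (0.853, 0.202) → (0.148, 0.035) − 0.1·(0.853, 0.202) = (0.0627, 0.0148)
Step 5: at (0.0627, 0.0148), ∇φ = (0.3614, 0.0853) → (0.0627, 0.0148) − 0.1·(0.3614, 0.0853) = (0.02656, 0.00627)
x = 0.02656

0.02656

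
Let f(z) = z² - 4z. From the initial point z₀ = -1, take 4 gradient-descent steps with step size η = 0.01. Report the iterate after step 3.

-0.823576

f′(z) = 2z - 4
Step 1: f′(-1) = -6; z₁ = -1 − 0.01·(-6) = -0.94
Step 2: f′(-0.94) = -5.88; z₂ = -0.94 − 0.01·(-5.88) = -0.8812
Step 3: f′(-0.8812) = -5.7624; z₃ = -0.8812 − 0.01·(-5.7624) = -0.823576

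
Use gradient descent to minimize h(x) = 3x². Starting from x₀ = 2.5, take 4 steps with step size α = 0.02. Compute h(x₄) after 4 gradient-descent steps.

6.74314734010368

h′(x) = 6x
x₁ = 2.5 − 0.02·15 = 2.2
x₂ = 2.2 − 0.02·13.2 = 1.936
x₃ = 1.936 − 0.02·11.616 = 1.70368
x₄ = 1.70368 − 0.02·10.22208 = 1.4992384
h(1.4992384) = 6.74314734010368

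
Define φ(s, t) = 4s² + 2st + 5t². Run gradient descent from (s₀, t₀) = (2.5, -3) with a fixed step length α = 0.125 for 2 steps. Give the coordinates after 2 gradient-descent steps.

(-0.03125, -0.21875)

∇φ = (8s + 2t, 2s + 10t)
(s₁, t₁) = (2.5, -3) − 0.125·(14, -25) = (0.75, 0.125)
(s₂, t₂) = (0.75, 0.125) − 0.125·(6.25, 2.75) = (-0.03125, -0.21875)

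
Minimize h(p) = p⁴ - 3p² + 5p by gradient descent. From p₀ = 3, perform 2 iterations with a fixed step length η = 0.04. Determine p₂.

h′(p) = 4p³ - 6p + 5
p₁ = 3 − 0.04·95 = -0.8
p₂ = -0.8 − 0.04·7.752 = -1.11008

-1.11008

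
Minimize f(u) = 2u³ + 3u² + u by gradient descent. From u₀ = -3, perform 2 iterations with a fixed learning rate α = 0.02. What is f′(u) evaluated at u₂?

f′(u) = 6u² + 6u + 1
u₁ = -3 − 0.02·37 = -3.74
u₂ = -3.74 − 0.02·62.4856 = -4.989712
f′(u) at (-4.989712) = 120.445083057664

120.445083057664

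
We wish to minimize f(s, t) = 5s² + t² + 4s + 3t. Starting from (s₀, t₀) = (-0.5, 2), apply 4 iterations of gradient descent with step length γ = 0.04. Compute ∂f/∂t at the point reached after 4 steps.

∇f = (10s + 4, 2t + 3)
(s₁, t₁) = (-0.5, 2) − 0.04·(-1, 7) = (-0.46, 1.72)
(s₂, t₂) = (-0.46, 1.72) − 0.04·(-0.6, 6.44) = (-0.436, 1.4624)
(s₃, t₃) = (-0.436, 1.4624) − 0.04·(-0.36, 5.9248) = (-0.4216, 1.225408)
(s₄, t₄) = (-0.4216, 1.225408) − 0.04·(-0.216, 5.450816) = (-0.41296, 1.00737536)
∂f/∂t at (-0.41296, 1.00737536) = 5.01475072

5.01475072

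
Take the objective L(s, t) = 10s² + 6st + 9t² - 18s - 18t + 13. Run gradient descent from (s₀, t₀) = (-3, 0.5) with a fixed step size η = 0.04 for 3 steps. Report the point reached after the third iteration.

∇L = (20s + 6t - 18, 6s + 18t - 18)
Step 1: at (-3, 0.5), ∇L = (-75, -27) → (-3, 0.5) − 0.04·(-75, -27) = (0, 1.58)
Step 2: at (0, 1.58), ∇L = (-8.52, 10.44) → (0, 1.58) − 0.04·(-8.52, 10.44) = (0.3408, 1.1624)
Step 3: at (0.3408, 1.1624), ∇L = (-4.2096, 4.968) → (0.3408, 1.1624) − 0.04·(-4.2096, 4.968) = (0.509184, 0.96368)

(0.509184, 0.96368)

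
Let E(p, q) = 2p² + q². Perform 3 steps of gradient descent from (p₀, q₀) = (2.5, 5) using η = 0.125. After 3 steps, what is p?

∇E = (4p, 2q)
Step 1: at (2.5, 5), ∇E = (10, 10) → (2.5, 5) − 0.125·(10, 10) = (1.25, 3.75)
Step 2: at (1.25, 3.75), ∇E = (5, 7.5) → (1.25, 3.75) − 0.125·(5, 7.5) = (0.625, 2.8125)
Step 3: at (0.625, 2.8125), ∇E = (2.5, 5.625) → (0.625, 2.8125) − 0.125·(2.5, 5.625) = (0.3125, 2.109375)
p = 0.3125

0.3125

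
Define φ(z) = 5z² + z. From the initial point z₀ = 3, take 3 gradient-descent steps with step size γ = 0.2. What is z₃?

φ′(z) = 10z + 1
Step 1: φ′(3) = 31; z₁ = 3 − 0.2·31 = -3.2
Step 2: φ′(-3.2) = -31; z₂ = -3.2 − 0.2·(-31) = 3
Step 3: φ′(3) = 31; z₃ = 3 − 0.2·31 = -3.2

-3.2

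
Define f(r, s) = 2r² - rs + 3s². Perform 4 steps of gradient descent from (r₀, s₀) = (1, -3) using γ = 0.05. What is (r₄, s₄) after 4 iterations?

∇f = (4r - s, -r + 6s)
Step 1: at (1, -3), ∇f = (7, -19) → (1, -3) − 0.05·(7, -19) = (0.65, -2.05)
Step 2: at (0.65, -2.05), ∇f = (4.65, -12.95) → (0.65, -2.05) − 0.05·(4.65, -12.95) = (0.4175, -1.4025)
Step 3: at (0.4175, -1.4025), ∇f = (3.0725, -8.8325) → (0.4175, -1.4025) − 0.05·(3.0725, -8.8325) = (0.263875, -0.960875)
Step 4: at (0.263875, -0.960875), ∇f = (2.016375, -6.029125) → (0.263875, -0.960875) − 0.05·(2.016375, -6.029125) = (0.16305625, -0.65941875)

(0.16305625, -0.65941875)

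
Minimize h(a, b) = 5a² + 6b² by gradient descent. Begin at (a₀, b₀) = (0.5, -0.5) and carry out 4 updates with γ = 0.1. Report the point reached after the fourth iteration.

∇h = (10a, 12b)
Step 1: at (0.5, -0.5), ∇h = (5, -6) → (0.5, -0.5) − 0.1·(5, -6) = (0, 0.1)
Step 2: at (0, 0.1), ∇h = (0, 1.2) → (0, 0.1) − 0.1·(0, 1.2) = (0, -0.02)
Step 3: at (0, -0.02), ∇h = (0, -0.24) → (0, -0.02) − 0.1·(0, -0.24) = (0, 0.004)
Step 4: at (0, 0.004), ∇h = (0, 0.048) → (0, 0.004) − 0.1·(0, 0.048) = (0, -0.0008)

(0, -0.0008)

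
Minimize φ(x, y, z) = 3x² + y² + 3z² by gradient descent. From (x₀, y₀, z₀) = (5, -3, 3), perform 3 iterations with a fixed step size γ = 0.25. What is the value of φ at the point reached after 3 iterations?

∇φ = (6x, 2y, 6z)
Step 1: at (5, -3, 3), ∇φ = (30, -6, 18) → (5, -3, 3) − 0.25·(30, -6, 18) = (-2.5, -1.5, -1.5)
Step 2: at (-2.5, -1.5, -1.5), ∇φ = (-15, -3, -9) → (-2.5, -1.5, -1.5) − 0.25·(-15, -3, -9) = (1.25, -0.75, 0.75)
Step 3: at (1.25, -0.75, 0.75), ∇φ = (7.5, -1.5, 4.5) → (1.25, -0.75, 0.75) − 0.25·(7.5, -1.5, 4.5) = (-0.625, -0.375, -0.375)
φ(-0.625, -0.375, -0.375) = 1.734375

1.734375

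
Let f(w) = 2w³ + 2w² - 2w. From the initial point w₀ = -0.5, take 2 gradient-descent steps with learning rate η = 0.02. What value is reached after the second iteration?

f′(w) = 6w² + 4w - 2
w₁ = -0.5 − 0.02·(-2.5) = -0.45
w₂ = -0.45 − 0.02·(-2.585) = -0.3983

-0.3983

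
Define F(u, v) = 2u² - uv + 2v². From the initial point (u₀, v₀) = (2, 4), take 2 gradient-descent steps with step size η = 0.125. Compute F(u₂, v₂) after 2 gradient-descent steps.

∇F = (4u - v, -u + 4v)
(u₁, v₁) = (2, 4) − 0.125·(4, 14) = (1.5, 2.25)
(u₂, v₂) = (1.5, 2.25) − 0.125·(3.75, 7.5) = (1.03125, 1.3125)
F(1.03125, 1.3125) = 4.21875

4.21875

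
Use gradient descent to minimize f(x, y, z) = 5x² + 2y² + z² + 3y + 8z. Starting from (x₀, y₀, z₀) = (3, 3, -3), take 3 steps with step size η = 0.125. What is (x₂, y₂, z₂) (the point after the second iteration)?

∇f = (10x, 4y + 3, 2z + 8)
(x₁, y₁, z₁) = (3, 3, -3) − 0.125·(30, 15, 2) = (-0.75, 1.125, -3.25)
(x₂, y₂, z₂) = (-0.75, 1.125, -3.25) − 0.125·(-7.5, 7.5, 1.5) = (0.1875, 0.1875, -3.4375)

(0.1875, 0.1875, -3.4375)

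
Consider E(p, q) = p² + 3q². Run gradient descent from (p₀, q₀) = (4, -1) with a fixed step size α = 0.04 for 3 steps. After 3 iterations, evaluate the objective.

∇E = (2p, 6q)
Step 1: at (4, -1), ∇E = (8, -6) → (4, -1) − 0.04·(8, -6) = (3.68, -0.76)
Step 2: at (3.68, -0.76), ∇E = (7.36, -4.56) → (3.68, -0.76) − 0.04·(7.36, -4.56) = (3.3856, -0.5776)
Step 3: at (3.3856, -0.5776), ∇E = (6.7712, -3.4656) → (3.3856, -0.5776) − 0.04·(6.7712, -3.4656) = (3.114752, -0.438976)
E(3.114752, -0.438976) = 10.279779807232

10.279779807232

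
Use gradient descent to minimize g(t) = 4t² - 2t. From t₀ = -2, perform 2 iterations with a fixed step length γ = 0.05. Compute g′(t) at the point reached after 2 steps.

g′(t) = 8t - 2
Step 1: g′(-2) = -18; t₁ = -2 − 0.05·(-18) = -1.1
Step 2: g′(-1.1) = -10.8; t₂ = -1.1 − 0.05·(-10.8) = -0.56
g′(t) at (-0.56) = -6.48

-6.48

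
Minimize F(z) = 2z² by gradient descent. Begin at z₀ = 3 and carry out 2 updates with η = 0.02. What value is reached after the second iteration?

2.5392

F′(z) = 4z
z₁ = 3 − 0.02·12 = 2.76
z₂ = 2.76 − 0.02·11.04 = 2.5392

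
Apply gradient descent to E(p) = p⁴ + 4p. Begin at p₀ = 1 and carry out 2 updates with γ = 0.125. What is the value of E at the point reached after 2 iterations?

E′(p) = 4p³ + 4
Step 1: E′(1) = 8; p₁ = 1 − 0.125·8 = 0
Step 2: E′(0) = 4; p₂ = 0 − 0.125·4 = -0.5
E(-0.5) = -1.9375

-1.9375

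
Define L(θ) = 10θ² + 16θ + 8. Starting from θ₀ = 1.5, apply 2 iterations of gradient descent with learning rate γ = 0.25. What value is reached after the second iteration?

36

L′(θ) = 20θ + 16
Step 1: L′(1.5) = 46; θ₁ = 1.5 − 0.25·46 = -10
Step 2: L′(-10) = -184; θ₂ = -10 − 0.25·(-184) = 36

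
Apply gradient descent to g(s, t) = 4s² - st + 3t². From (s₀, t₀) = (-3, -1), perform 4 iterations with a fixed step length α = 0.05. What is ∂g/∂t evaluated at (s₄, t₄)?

∇g = (8s - t, -s + 6t)
(s₁, t₁) = (-3, -1) − 0.05·(-23, -3) = (-1.85, -0.85)
(s₂, t₂) = (-1.85, -0.85) − 0.05·(-13.95, -3.25) = (-1.1525, -0.6875)
(s₃, t₃) = (-1.1525, -0.6875) − 0.05·(-8.5325, -2.9725) = (-0.725875, -0.538875)
(s₄, t₄) = (-0.725875, -0.538875) − 0.05·(-5.268125, -2.507375) = (-0.46246875, -0.41350625)
∂g/∂t at (-0.46246875, -0.41350625) = -2.01856875

-2.01856875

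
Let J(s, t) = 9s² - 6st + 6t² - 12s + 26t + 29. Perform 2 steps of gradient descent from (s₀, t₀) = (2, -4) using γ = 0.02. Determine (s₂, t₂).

(0.5072, -2.9184)

∇J = (18s - 6t - 12, -6s + 12t + 26)
Step 1: at (2, -4), ∇J = (48, -34) → (2, -4) − 0.02·(48, -34) = (1.04, -3.32)
Step 2: at (1.04, -3.32), ∇J = (26.64, -20.08) → (1.04, -3.32) − 0.02·(26.64, -20.08) = (0.5072, -2.9184)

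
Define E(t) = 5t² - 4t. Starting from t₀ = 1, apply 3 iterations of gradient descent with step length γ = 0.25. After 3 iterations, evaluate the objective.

19.703125

E′(t) = 10t - 4
t₁ = 1 − 0.25·6 = -0.5
t₂ = -0.5 − 0.25·(-9) = 1.75
t₃ = 1.75 − 0.25·13.5 = -1.625
E(-1.625) = 19.703125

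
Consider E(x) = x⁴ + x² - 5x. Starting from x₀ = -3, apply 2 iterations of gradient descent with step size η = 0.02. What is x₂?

-0.47613376

E′(x) = 4x³ + 2x - 5
Step 1: E′(-3) = -119; x₁ = -3 − 0.02·(-119) = -0.62
Step 2: E′(-0.62) = -7.193312; x₂ = -0.62 − 0.02·(-7.193312) = -0.47613376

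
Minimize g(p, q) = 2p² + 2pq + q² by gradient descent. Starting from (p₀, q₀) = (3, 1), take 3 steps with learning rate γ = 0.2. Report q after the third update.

-0.376

∇g = (4p + 2q, 2p + 2q)
(p₁, q₁) = (3, 1) − 0.2·(14, 8) = (0.2, -0.6)
(p₂, q₂) = (0.2, -0.6) − 0.2·(-0.4, -0.8) = (0.28, -0.44)
(p₃, q₃) = (0.28, -0.44) − 0.2·(0.24, -0.32) = (0.232, -0.376)
q = -0.376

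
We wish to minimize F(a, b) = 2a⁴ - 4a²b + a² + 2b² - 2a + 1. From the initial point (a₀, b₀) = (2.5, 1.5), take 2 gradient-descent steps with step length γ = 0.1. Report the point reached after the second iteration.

(285.7176, 23.356)

∇F = (8a³ - 8ab + 2a - 2, -4a² + 4b)
(a₁, b₁) = (2.5, 1.5) − 0.1·(98, -19) = (-7.3, 3.4)
(a₂, b₂) = (-7.3, 3.4) − 0.1·(-2930.176, -199.56) = (285.7176, 23.356)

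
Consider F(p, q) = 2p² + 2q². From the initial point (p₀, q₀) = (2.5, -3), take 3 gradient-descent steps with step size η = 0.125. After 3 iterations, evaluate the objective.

∇F = (4p, 4q)
(p₁, q₁) = (2.5, -3) − 0.125·(10, -12) = (1.25, -1.5)
(p₂, q₂) = (1.25, -1.5) − 0.125·(5, -6) = (0.625, -0.75)
(p₃, q₃) = (0.625, -0.75) − 0.125·(2.5, -3) = (0.3125, -0.375)
F(0.3125, -0.375) = 0.4765625

0.4765625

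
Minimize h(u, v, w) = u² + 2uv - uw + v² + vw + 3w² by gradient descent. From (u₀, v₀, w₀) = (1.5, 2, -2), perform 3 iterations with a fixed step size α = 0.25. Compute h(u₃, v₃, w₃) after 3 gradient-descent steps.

0.265869140625

∇h = (2u + 2v - w, 2u + 2v + w, -u + v + 6w)
Step 1: at (1.5, 2, -2), ∇h = (9, 5, -11.5) → (1.5, 2, -2) − 0.25·(9, 5, -11.5) = (-0.75, 0.75, 0.875)
Step 2: at (-0.75, 0.75, 0.875), ∇h = (-0.875, 0.875, 6.75) → (-0.75, 0.75, 0.875) − 0.25·(-0.875, 0.875, 6.75) = (-0.53125, 0.53125, -0.8125)
Step 3: at (-0.53125, 0.53125, -0.8125), ∇h = (0.8125, -0.8125, -3.8125) → (-0.53125, 0.53125, -0.8125) − 0.25·(0.8125, -0.8125, -3.8125) = (-0.734375, 0.734375, 0.140625)
h(-0.734375, 0.734375, 0.140625) = 0.265869140625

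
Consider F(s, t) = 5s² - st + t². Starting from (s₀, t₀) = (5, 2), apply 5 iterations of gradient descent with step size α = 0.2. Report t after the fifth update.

0.896

∇F = (10s - t, -s + 2t)
Step 1: at (5, 2), ∇F = (48, -1) → (5, 2) − 0.2·(48, -1) = (-4.6, 2.2)
Step 2: at (-4.6, 2.2), ∇F = (-48.2, 9) → (-4.6, 2.2) − 0.2·(-48.2, 9) = (5.04, 0.4)
Step 3: at (5.04, 0.4), ∇F = (50, -4.24) → (5.04, 0.4) − 0.2·(50, -4.24) = (-4.96, 1.248)
Step 4: at (-4.96, 1.248), ∇F = (-50.848, 7.456) → (-4.96, 1.248) − 0.2·(-50.848, 7.456) = (5.2096, -0.2432)
Step 5: at (5.2096, -0.2432), ∇F = (52.3392, -5.696) → (5.2096, -0.2432) − 0.2·(52.3392, -5.696) = (-5.25824, 0.896)
t = 0.896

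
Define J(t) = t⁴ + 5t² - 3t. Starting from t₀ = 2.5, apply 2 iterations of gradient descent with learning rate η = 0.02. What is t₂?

J′(t) = 4t³ + 10t - 3
t₁ = 2.5 − 0.02·84.5 = 0.81
t₂ = 0.81 − 0.02·7.225764 = 0.66548472

0.66548472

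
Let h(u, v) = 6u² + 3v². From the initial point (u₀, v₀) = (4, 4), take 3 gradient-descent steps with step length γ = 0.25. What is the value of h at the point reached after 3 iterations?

6144.75

∇h = (12u, 6v)
Step 1: at (4, 4), ∇h = (48, 24) → (4, 4) − 0.25·(48, 24) = (-8, -2)
Step 2: at (-8, -2), ∇h = (-96, -12) → (-8, -2) − 0.25·(-96, -12) = (16, 1)
Step 3: at (16, 1), ∇h = (192, 6) → (16, 1) − 0.25·(192, 6) = (-32, -0.5)
h(-32, -0.5) = 6144.75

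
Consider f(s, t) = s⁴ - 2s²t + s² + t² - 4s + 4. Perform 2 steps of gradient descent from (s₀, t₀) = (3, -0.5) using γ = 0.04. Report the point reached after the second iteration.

(-0.71127296, 0.454368)

∇f = (4s³ - 4st + 2s - 4, -2s² + 2t)
(s₁, t₁) = (3, -0.5) − 0.04·(116, -19) = (-1.64, 0.26)
(s₂, t₂) = (-1.64, 0.26) − 0.04·(-23.218176, -4.8592) = (-0.71127296, 0.454368)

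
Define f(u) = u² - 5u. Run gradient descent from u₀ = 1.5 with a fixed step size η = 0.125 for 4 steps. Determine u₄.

f′(u) = 2u - 5
u₁ = 1.5 − 0.125·(-2) = 1.75
u₂ = 1.75 − 0.125·(-1.5) = 1.9375
u₃ = 1.9375 − 0.125·(-1.125) = 2.078125
u₄ = 2.078125 − 0.125·(-0.84375) = 2.18359375

2.18359375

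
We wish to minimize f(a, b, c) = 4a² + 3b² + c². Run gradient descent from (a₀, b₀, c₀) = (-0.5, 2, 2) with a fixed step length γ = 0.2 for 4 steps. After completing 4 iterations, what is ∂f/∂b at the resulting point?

∇f = (8a, 6b, 2c)
(a₁, b₁, c₁) = (-0.5, 2, 2) − 0.2·(-4, 12, 4) = (0.3, -0.4, 1.2)
(a₂, b₂, c₂) = (0.3, -0.4, 1.2) − 0.2·(2.4, -2.4, 2.4) = (-0.18, 0.08, 0.72)
(a₃, b₃, c₃) = (-0.18, 0.08, 0.72) − 0.2·(-1.44, 0.48, 1.44) = (0.108, -0.016, 0.432)
(a₄, b₄, c₄) = (0.108, -0.016, 0.432) − 0.2·(0.864, -0.096, 0.864) = (-0.0648, 0.0032, 0.2592)
∂f/∂b at (-0.0648, 0.0032, 0.2592) = 0.0192

0.0192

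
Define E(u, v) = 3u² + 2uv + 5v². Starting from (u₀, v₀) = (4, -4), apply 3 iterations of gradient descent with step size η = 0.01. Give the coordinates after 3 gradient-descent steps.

∇E = (6u + 2v, 2u + 10v)
(u₁, v₁) = (4, -4) − 0.01·(16, -32) = (3.84, -3.68)
(u₂, v₂) = (3.84, -3.68) − 0.01·(15.68, -29.12) = (3.6832, -3.3888)
(u₃, v₃) = (3.6832, -3.3888) − 0.01·(15.3216, -26.5216) = (3.529984, -3.123584)

(3.529984, -3.123584)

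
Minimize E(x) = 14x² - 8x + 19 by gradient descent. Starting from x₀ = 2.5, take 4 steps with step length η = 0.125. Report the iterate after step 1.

-5.25

E′(x) = 28x - 8
x₁ = 2.5 − 0.125·62 = -5.25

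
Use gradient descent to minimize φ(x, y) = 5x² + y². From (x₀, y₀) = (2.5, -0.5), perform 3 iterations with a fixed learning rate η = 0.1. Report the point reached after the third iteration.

∇φ = (10x, 2y)
(x₁, y₁) = (2.5, -0.5) − 0.1·(25, -1) = (0, -0.4)
(x₂, y₂) = (0, -0.4) − 0.1·(0, -0.8) = (0, -0.32)
(x₃, y₃) = (0, -0.32) − 0.1·(0, -0.64) = (0, -0.256)

(0, -0.256)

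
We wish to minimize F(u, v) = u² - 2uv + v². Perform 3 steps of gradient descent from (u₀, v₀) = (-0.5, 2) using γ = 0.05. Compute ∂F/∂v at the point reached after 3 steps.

∇F = (2u - 2v, -2u + 2v)
Step 1: at (-0.5, 2), ∇F = (-5, 5) → (-0.5, 2) − 0.05·(-5, 5) = (-0.25, 1.75)
Step 2: at (-0.25, 1.75), ∇F = (-4, 4) → (-0.25, 1.75) − 0.05·(-4, 4) = (-0.05, 1.55)
Step 3: at (-0.05, 1.55), ∇F = (-3.2, 3.2) → (-0.05, 1.55) − 0.05·(-3.2, 3.2) = (0.11, 1.39)
∂F/∂v at (0.11, 1.39) = 2.56

2.56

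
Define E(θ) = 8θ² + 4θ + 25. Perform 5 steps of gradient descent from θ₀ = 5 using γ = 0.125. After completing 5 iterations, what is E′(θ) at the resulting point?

-84

E′(θ) = 16θ + 4
θ₁ = 5 − 0.125·84 = -5.5
θ₂ = -5.5 − 0.125·(-84) = 5
θ₃ = 5 − 0.125·84 = -5.5
θ₄ = -5.5 − 0.125·(-84) = 5
θ₅ = 5 − 0.125·84 = -5.5
E′(θ) at (-5.5) = -84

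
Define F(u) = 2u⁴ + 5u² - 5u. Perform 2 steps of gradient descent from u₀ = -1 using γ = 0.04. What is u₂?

F′(u) = 8u³ + 10u - 5
Step 1: F′(-1) = -23; u₁ = -1 − 0.04·(-23) = -0.08
Step 2: F′(-0.08) = -5.804096; u₂ = -0.08 − 0.04·(-5.804096) = 0.15216384

0.15216384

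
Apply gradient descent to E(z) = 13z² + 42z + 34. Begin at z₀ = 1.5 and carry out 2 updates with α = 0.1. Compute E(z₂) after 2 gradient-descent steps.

E′(z) = 26z + 42
Step 1: E′(1.5) = 81; z₁ = 1.5 − 0.1·81 = -6.6
Step 2: E′(-6.6) = -129.6; z₂ = -6.6 − 0.1·(-129.6) = 6.36
E(6.36) = 826.9648

826.9648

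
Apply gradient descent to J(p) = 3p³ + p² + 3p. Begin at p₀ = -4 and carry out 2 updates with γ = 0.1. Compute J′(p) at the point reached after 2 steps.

825618.029089

J′(p) = 9p² + 2p + 3
Step 1: J′(-4) = 139; p₁ = -4 − 0.1·139 = -17.9
Step 2: J′(-17.9) = 2850.89; p₂ = -17.9 − 0.1·2850.89 = -302.989
J′(p) at (-302.989) = 825618.029089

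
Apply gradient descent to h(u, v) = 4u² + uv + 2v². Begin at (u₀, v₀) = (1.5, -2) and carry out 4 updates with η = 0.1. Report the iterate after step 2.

(0.235, -0.86)

∇h = (8u + v, u + 4v)
(u₁, v₁) = (1.5, -2) − 0.1·(10, -6.5) = (0.5, -1.35)
(u₂, v₂) = (0.5, -1.35) − 0.1·(2.65, -4.9) = (0.235, -0.86)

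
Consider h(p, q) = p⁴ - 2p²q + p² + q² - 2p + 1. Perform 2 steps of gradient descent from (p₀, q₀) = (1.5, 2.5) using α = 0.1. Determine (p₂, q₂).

∇h = (4p³ - 4pq + 2p - 2, -2p² + 2q)
(p₁, q₁) = (1.5, 2.5) − 0.1·(-0.5, 0.5) = (1.55, 2.45)
(p₂, q₂) = (1.55, 2.45) − 0.1·(0.8055, 0.095) = (1.46945, 2.4405)

(1.46945, 2.4405)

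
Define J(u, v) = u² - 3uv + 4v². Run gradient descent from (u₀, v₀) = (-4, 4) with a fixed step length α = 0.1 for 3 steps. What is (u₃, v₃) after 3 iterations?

∇J = (2u - 3v, -3u + 8v)
Step 1: at (-4, 4), ∇J = (-20, 44) → (-4, 4) − 0.1·(-20, 44) = (-2, -0.4)
Step 2: at (-2, -0.4), ∇J = (-2.8, 2.8) → (-2, -0.4) − 0.1·(-2.8, 2.8) = (-1.72, -0.68)
Step 3: at (-1.72, -0.68), ∇J = (-1.4, -0.28) → (-1.72, -0.68) − 0.1·(-1.4, -0.28) = (-1.58, -0.652)

(-1.58, -0.652)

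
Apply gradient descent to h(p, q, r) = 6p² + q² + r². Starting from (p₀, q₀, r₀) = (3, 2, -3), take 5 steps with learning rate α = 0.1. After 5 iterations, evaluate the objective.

1.3958699008

∇h = (12p, 2q, 2r)
(p₁, q₁, r₁) = (3, 2, -3) − 0.1·(36, 4, -6) = (-0.6, 1.6, -2.4)
(p₂, q₂, r₂) = (-0.6, 1.6, -2.4) − 0.1·(-7.2, 3.2, -4.8) = (0.12, 1.28, -1.92)
(p₃, q₃, r₃) = (0.12, 1.28, -1.92) − 0.1·(1.44, 2.56, -3.84) = (-0.024, 1.024, -1.536)
(p₄, q₄, r₄) = (-0.024, 1.024, -1.536) − 0.1·(-0.288, 2.048, -3.072) = (0.0048, 0.8192, -1.2288)
(p₅, q₅, r₅) = (0.0048, 0.8192, -1.2288) − 0.1·(0.0576, 1.6384, -2.4576) = (-0.00096, 0.65536, -0.98304)
h(-0.00096, 0.65536, -0.98304) = 1.3958699008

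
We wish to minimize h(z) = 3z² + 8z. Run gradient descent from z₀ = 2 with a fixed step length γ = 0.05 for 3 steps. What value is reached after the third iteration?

h′(z) = 6z + 8
Step 1: h′(2) = 20; z₁ = 2 − 0.05·20 = 1
Step 2: h′(1) = 14; z₂ = 1 − 0.05·14 = 0.3
Step 3: h′(0.3) = 9.8; z₃ = 0.3 − 0.05·9.8 = -0.19

-0.19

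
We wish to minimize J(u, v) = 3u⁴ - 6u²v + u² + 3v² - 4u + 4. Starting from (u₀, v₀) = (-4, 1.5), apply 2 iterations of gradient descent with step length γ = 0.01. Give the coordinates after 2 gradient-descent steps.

(0.42817856, 2.796984)

∇J = (12u³ - 12uv + 2u - 4, -6u² + 6v)
Step 1: at (-4, 1.5), ∇J = (-708, -87) → (-4, 1.5) − 0.01·(-708, -87) = (3.08, 2.37)
Step 2: at (3.08, 2.37), ∇J = (265.182144, -42.6984) → (3.08, 2.37) − 0.01·(265.182144, -42.6984) = (0.42817856, 2.796984)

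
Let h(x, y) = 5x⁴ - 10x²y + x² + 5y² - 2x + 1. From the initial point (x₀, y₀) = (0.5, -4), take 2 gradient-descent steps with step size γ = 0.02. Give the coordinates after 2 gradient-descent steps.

(0.1533748, -2.49822)

∇h = (20x³ - 20xy + 2x - 2, -10x² + 10y)
(x₁, y₁) = (0.5, -4) − 0.02·(41.5, -42.5) = (-0.33, -3.15)
(x₂, y₂) = (-0.33, -3.15) − 0.02·(-24.16874, -32.589) = (0.1533748, -2.49822)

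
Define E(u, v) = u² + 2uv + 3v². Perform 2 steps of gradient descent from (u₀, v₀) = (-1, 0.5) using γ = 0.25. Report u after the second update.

-0.5

∇E = (2u + 2v, 2u + 6v)
(u₁, v₁) = (-1, 0.5) − 0.25·(-1, 1) = (-0.75, 0.25)
(u₂, v₂) = (-0.75, 0.25) − 0.25·(-1, 0) = (-0.5, 0.25)
u = -0.5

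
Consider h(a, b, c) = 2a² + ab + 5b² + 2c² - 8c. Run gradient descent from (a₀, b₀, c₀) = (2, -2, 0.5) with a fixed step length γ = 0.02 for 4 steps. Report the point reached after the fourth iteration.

∇h = (4a + b, a + 10b, 4c - 8)
Step 1: at (2, -2, 0.5), ∇h = (6, -18, -6) → (2, -2, 0.5) − 0.02·(6, -18, -6) = (1.88, -1.64, 0.62)
Step 2: at (1.88, -1.64, 0.62), ∇h = (5.88, -14.52, -5.52) → (1.88, -1.64, 0.62) − 0.02·(5.88, -14.52, -5.52) = (1.7624, -1.3496, 0.7304)
Step 3: at (1.7624, -1.3496, 0.7304), ∇h = (5.7, -11.7336, -5.0784) → (1.7624, -1.3496, 0.7304) − 0.02·(5.7, -11.7336, -5.0784) = (1.6484, -1.114928, 0.831968)
Step 4: at (1.6484, -1.114928, 0.831968), ∇h = (5.478672, -9.50088, -4.672128) → (1.6484, -1.114928, 0.831968) − 0.02·(5.478672, -9.50088, -4.672128) = (1.53882656, -0.9249104, 0.92541056)

(1.53882656, -0.9249104, 0.92541056)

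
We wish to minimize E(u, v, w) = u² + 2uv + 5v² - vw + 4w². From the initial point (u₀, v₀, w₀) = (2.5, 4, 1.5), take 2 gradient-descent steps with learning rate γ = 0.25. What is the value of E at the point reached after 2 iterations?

∇E = (2u + 2v, 2u + 10v - w, -v + 8w)
(u₁, v₁, w₁) = (2.5, 4, 1.5) − 0.25·(13, 43.5, 8) = (-0.75, -6.875, -0.5)
(u₂, v₂, w₂) = (-0.75, -6.875, -0.5) − 0.25·(-15.25, -69.75, 2.875) = (3.0625, 10.5625, -1.21875)
E(3.0625, 10.5625, -1.21875) = 650.720703125

650.720703125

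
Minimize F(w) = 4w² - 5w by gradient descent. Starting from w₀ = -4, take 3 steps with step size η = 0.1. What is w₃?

F′(w) = 8w - 5
w₁ = -4 − 0.1·(-37) = -0.3
w₂ = -0.3 − 0.1·(-7.4) = 0.44
w₃ = 0.44 − 0.1·(-1.48) = 0.588

0.588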